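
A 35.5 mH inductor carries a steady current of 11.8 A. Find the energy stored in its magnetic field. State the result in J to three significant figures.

Stored magnetic energy: U = ½LI².
U = ½(3.550×10^-2 H)(11.8 A)² = 2.472 J.

U ≈ 2.47 J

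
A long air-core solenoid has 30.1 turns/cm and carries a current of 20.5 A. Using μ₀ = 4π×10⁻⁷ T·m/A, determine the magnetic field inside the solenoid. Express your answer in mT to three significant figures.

Inside a long solenoid, B = μ₀nI.
B = (4π×10⁻⁷)(3.010×10^3 m⁻¹)(20.5 A) = 7.754×10^-2 T.

B ≈ 77.5 mT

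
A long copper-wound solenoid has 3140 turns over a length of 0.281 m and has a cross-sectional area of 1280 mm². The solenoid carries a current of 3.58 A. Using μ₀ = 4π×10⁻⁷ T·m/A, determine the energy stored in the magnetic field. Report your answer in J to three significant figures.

U ≈ 0.362 J

A = 1280 mm² = 1.280×10^-3 m².
L = μ₀N²A/ℓ = (4π×10⁻⁷)(3140)²(1.280×10^-3)/(0.281) = 5.644×10^-2 H.
U = ½LI² = ½(5.644×10^-2)(3.58)² = 0.3617 J.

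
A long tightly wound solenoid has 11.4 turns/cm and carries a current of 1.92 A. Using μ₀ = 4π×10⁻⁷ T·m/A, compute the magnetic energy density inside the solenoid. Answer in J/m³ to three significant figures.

B = μ₀nI = (4π×10⁻⁷)(1.140×10^3)(1.92) = 2.751×10^-3 T.
u = B²/(2μ₀) = (2.751×10^-3)²/(2×4π×10⁻⁷) = 3.01 J/m³.

u ≈ 3.01 J/m³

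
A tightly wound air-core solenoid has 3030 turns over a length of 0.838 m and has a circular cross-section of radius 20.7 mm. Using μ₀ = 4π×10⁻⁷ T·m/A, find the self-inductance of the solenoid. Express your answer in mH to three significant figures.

L ≈ 18.5 mH

A = πr² = π(2.070×10^-2 m)² = 1.346×10^-3 m².
For a long solenoid, L = μ₀N²A/ℓ.
L = (4π×10⁻⁷)(3030)²(1.346×10^-3)/(0.838 m) = 1.853×10^-2 H.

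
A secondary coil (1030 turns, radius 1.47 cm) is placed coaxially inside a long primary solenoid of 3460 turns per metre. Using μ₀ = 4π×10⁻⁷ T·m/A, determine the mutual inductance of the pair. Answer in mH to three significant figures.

M ≈ 3.04 mH

The outer solenoid produces a uniform field B₁ = μ₀n₁I₁ across the inner coil,
so the flux linkage is N₂Φ = N₂B₁A₂ = μ₀n₁N₂A₂·I₁, giving M = μ₀n₁N₂A₂.
A₂ = πr² = π(1.470×10^-2 m)² = 6.789×10^-4 m².
M = (4π×10⁻⁷)(3460)(1030)(6.789×10^-4) = 3.040×10^-3 H.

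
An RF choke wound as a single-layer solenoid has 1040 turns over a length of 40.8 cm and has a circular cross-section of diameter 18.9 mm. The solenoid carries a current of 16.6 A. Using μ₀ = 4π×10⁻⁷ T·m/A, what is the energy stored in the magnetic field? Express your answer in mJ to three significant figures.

A = π(d/2)² = π(9.450×10^-3 m)² = 2.806×10^-4 m².
L = μ₀N²A/ℓ = (4π×10⁻⁷)(1040)²(2.806×10^-4)/(0.408) = 9.346×10^-4 H.
U = ½LI² = ½(9.346×10^-4)(16.6)² = 0.1288 J.

U ≈ 129 mJ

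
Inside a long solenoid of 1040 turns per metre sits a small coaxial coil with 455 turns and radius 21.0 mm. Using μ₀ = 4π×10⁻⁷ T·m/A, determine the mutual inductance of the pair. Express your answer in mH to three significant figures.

M ≈ 0.824 mH

The outer solenoid produces a uniform field B₁ = μ₀n₁I₁ across the inner coil,
so the flux linkage is N₂Φ = N₂B₁A₂ = μ₀n₁N₂A₂·I₁, giving M = μ₀n₁N₂A₂.
A₂ = πr² = π(2.100×10^-2 m)² = 1.385×10^-3 m².
M = (4π×10⁻⁷)(1040)(455)(1.385×10^-3) = 8.238×10^-4 H.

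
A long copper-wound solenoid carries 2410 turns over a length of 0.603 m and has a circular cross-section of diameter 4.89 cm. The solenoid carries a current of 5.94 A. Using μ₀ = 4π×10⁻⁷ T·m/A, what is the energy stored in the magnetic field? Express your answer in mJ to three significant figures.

U ≈ 401 mJ

A = π(d/2)² = π(2.445×10^-2 m)² = 1.878×10^-3 m².
L = μ₀N²A/ℓ = (4π×10⁻⁷)(2410)²(1.878×10^-3)/(0.603) = 2.273×10^-2 H.
U = ½LI² = ½(2.273×10^-2)(5.94)² = 0.401 J.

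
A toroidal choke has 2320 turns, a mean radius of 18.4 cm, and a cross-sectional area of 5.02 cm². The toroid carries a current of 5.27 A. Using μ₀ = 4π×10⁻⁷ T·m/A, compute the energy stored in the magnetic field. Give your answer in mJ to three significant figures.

U ≈ 40.8 mJ

L = μ₀N²A/(2πR) = (4π×10⁻⁷)(2320)²(5.020×10^-4)/(2π×0.184) = 2.937×10^-3 H.
U = ½LI² = ½(2.937×10^-3)(5.27)² = 4.078×10^-2 J.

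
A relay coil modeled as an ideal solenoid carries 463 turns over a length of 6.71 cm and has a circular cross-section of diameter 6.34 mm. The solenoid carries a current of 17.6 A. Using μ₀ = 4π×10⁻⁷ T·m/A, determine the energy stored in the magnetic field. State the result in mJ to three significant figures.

A = π(d/2)² = π(3.170×10^-3 m)² = 3.157×10^-5 m².
L = μ₀N²A/ℓ = (4π×10⁻⁷)(463)²(3.157×10^-5)/(6.710×10^-2) = 1.267×10^-4 H.
U = ½LI² = ½(1.267×10^-4)(17.6)² = 1.963×10^-2 J.

U ≈ 19.6 mJ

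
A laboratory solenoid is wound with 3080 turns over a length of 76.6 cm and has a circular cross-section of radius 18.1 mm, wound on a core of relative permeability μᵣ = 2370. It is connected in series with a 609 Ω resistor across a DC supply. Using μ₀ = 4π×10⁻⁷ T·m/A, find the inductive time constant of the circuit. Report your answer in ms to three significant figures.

A = πr² = π(1.810×10^-2 m)² = 1.029×10^-3 m².
L = μ₀μᵣN²A/ℓ = (4π×10⁻⁷)(2370)(3080)²(1.029×10^-3)/(0.766) = 37.96 H.
τ = L/R = (37.96)/(609) = 6.233×10^-2 s.

τ ≈ 62.3 ms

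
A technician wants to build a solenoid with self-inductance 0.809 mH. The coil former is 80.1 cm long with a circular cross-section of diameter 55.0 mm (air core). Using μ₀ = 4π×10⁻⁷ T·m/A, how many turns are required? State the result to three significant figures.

N ≈ 466 turns

A = π(d/2)² = π(2.750×10^-2 m)² = 2.376×10^-3 m².
From L = μ₀N²A/ℓ, N = √(Lℓ / (μ₀A)).
N = √[(8.090×10^-4)(0.801) / ((4π×10⁻⁷)×2.376×10^-3)] = √(2.170×10^5) ≈ 465.9.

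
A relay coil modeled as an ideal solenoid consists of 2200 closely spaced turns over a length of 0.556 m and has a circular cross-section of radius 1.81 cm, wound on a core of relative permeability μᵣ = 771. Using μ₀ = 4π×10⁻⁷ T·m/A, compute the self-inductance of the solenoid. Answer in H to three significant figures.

A = πr² = π(1.810×10^-2 m)² = 1.029×10^-3 m².
For a long solenoid, L = μ₀μᵣN²A/ℓ.
L = (4π×10⁻⁷)(771)(2200)²(1.029×10^-3)/(0.556 m) = 8.68 H.

L ≈ 8.68 H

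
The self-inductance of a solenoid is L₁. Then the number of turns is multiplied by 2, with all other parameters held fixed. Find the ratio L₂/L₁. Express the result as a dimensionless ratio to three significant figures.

L₂/L₁ = 4.00

For a solenoid, L ∝ μᵣN²A/ℓ.
L₂/L₁ = (2)^2 = 4.00.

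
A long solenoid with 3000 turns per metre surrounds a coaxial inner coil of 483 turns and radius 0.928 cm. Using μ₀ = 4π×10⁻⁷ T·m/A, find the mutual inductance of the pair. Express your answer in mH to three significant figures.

The outer solenoid produces a uniform field B₁ = μ₀n₁I₁ across the inner coil,
so the flux linkage is N₂Φ = N₂B₁A₂ = μ₀n₁N₂A₂·I₁, giving M = μ₀n₁N₂A₂.
A₂ = πr² = π(9.280×10^-3 m)² = 2.705×10^-4 m².
M = (4π×10⁻⁷)(3000)(483)(2.705×10^-4) = 4.926×10^-4 H.

M ≈ 0.493 mH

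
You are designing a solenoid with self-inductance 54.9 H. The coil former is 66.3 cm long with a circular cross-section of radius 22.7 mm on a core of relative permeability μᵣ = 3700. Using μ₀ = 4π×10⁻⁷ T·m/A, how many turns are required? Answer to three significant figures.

A = πr² = π(2.270×10^-2 m)² = 1.619×10^-3 m².
From L = μ₀μᵣN²A/ℓ, N = √(Lℓ / (μ₀μᵣA)).
N = √[(54.9)(0.663) / ((4π×10⁻⁷)(3700)×1.619×10^-3)] = √(4.836×10^6) ≈ 2199.1.

N ≈ 2200 turns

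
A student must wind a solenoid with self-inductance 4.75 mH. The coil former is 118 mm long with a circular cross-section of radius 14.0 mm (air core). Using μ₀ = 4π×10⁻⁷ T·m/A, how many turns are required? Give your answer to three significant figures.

A = πr² = π(1.400×10^-2 m)² = 6.158×10^-4 m².
From L = μ₀N²A/ℓ, N = √(Lℓ / (μ₀A)).
N = √[(4.750×10^-3)(0.118) / ((4π×10⁻⁷)×6.158×10^-4)] = √(7.244×10^5) ≈ 851.1.

N ≈ 851 turns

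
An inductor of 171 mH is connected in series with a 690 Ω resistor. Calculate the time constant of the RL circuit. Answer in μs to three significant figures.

τ = L/R = (0.171 H)/(690 Ω) = 2.478×10^-4 s.

τ ≈ 248 μs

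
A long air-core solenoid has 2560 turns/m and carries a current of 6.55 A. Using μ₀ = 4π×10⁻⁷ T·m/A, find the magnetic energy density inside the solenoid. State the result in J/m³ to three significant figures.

B = μ₀nI = (4π×10⁻⁷)(2.560×10^3)(6.55) = 2.107×10^-2 T.
u = B²/(2μ₀) = (2.107×10^-2)²/(2×4π×10⁻⁷) = 176.7 J/m³.

u ≈ 177 J/m³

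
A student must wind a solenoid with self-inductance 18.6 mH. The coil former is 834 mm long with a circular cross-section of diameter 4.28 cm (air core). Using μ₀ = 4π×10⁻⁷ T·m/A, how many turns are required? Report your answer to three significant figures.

A = π(d/2)² = π(2.140×10^-2 m)² = 1.439×10^-3 m².
From L = μ₀N²A/ℓ, N = √(Lℓ / (μ₀A)).
N = √[(1.860×10^-2)(0.834) / ((4π×10⁻⁷)×1.439×10^-3)] = √(8.580×10^6) ≈ 2929.2.

N ≈ 2930 turns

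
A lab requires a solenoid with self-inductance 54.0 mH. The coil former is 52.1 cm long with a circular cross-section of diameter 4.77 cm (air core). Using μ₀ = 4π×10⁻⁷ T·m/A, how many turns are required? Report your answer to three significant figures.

A = π(d/2)² = π(2.385×10^-2 m)² = 1.787×10^-3 m².
From L = μ₀N²A/ℓ, N = √(Lℓ / (μ₀A)).
N = √[(5.400×10^-2)(0.521) / ((4π×10⁻⁷)×1.787×10^-3)] = √(1.253×10^7) ≈ 3539.5.

N ≈ 3540 turns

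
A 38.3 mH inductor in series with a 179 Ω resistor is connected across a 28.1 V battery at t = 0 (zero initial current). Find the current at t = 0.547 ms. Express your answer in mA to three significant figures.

I ≈ 145 mA

τ = L/R = 3.830×10^-2/179 = 2.140×10^-4 s; final current I_∞ = ε/R = 28.1/179 = 0.157 A.
I(t) = I_∞(1 − e^(−t/τ)) with t/τ = 2.556.
I = (0.157)(1 − e^(−2.556)) = 0.1448 A.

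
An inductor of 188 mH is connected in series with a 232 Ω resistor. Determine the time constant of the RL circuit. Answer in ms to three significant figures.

τ = L/R = (0.188 H)/(232 Ω) = 8.103×10^-4 s.

τ ≈ 0.810 ms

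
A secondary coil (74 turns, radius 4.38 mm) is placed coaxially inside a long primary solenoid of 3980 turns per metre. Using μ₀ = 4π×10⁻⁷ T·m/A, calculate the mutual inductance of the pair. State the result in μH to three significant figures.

M ≈ 22.3 μH

The outer solenoid produces a uniform field B₁ = μ₀n₁I₁ across the inner coil,
so the flux linkage is N₂Φ = N₂B₁A₂ = μ₀n₁N₂A₂·I₁, giving M = μ₀n₁N₂A₂.
A₂ = πr² = π(4.380×10^-3 m)² = 6.027×10^-5 m².
M = (4π×10⁻⁷)(3980)(74)(6.027×10^-5) = 2.231×10^-5 H.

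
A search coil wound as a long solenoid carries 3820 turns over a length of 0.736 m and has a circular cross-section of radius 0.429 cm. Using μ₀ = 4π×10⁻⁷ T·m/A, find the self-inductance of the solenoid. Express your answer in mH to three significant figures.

A = πr² = π(4.290×10^-3 m)² = 5.782×10^-5 m².
For a long solenoid, L = μ₀N²A/ℓ.
L = (4π×10⁻⁷)(3820)²(5.782×10^-5)/(0.736 m) = 1.441×10^-3 H.

L ≈ 1.44 mH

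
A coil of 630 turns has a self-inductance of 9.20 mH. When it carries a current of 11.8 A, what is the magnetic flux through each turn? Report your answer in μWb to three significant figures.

Φ_B ≈ 172 μWb

From L = NΦ_B/I, the flux per turn is Φ_B = LI/N.
Φ_B = (9.200×10^-3 H)(11.8 A)/630 = 1.723×10^-4 Wb.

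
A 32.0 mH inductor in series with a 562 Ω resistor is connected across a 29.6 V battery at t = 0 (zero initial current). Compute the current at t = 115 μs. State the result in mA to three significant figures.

I ≈ 45.7 mA

τ = L/R = 3.200×10^-2/562 = 5.694×10^-5 s; final current I_∞ = ε/R = 29.6/562 = 5.267×10^-2 A.
I(t) = I_∞(1 − e^(−t/τ)) with t/τ = 2.020.
I = (5.267×10^-2)(1 − e^(−2.020)) = 4.568×10^-2 A.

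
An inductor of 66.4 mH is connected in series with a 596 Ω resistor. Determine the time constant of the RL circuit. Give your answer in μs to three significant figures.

τ = L/R = (6.640×10^-2 H)/(596 Ω) = 1.114×10^-4 s.

τ ≈ 111 μs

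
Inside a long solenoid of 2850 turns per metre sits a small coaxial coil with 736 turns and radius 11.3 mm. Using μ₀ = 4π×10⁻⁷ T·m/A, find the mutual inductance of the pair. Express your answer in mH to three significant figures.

M ≈ 1.06 mH

The outer solenoid produces a uniform field B₁ = μ₀n₁I₁ across the inner coil,
so the flux linkage is N₂Φ = N₂B₁A₂ = μ₀n₁N₂A₂·I₁, giving M = μ₀n₁N₂A₂.
A₂ = πr² = π(1.130×10^-2 m)² = 4.011×10^-4 m².
M = (4π×10⁻⁷)(2850)(736)(4.011×10^-4) = 1.057×10^-3 H.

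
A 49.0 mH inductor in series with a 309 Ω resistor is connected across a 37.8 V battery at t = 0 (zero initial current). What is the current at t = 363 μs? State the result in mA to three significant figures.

I ≈ 110 mA

τ = L/R = 4.900×10^-2/309 = 1.586×10^-4 s; final current I_∞ = ε/R = 37.8/309 = 0.1223 A.
I(t) = I_∞(1 − e^(−t/τ)) with t/τ = 2.289.
I = (0.1223)(1 − e^(−2.289)) = 0.1099 A.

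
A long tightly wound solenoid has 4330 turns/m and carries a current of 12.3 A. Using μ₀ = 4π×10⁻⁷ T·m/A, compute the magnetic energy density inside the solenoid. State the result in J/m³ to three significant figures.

u ≈ 1780 J/m³

B = μ₀nI = (4π×10⁻⁷)(4.330×10^3)(12.3) = 6.693×10^-2 T.
u = B²/(2μ₀) = (6.693×10^-2)²/(2×4π×10⁻⁷) = 1.782×10^3 J/m³.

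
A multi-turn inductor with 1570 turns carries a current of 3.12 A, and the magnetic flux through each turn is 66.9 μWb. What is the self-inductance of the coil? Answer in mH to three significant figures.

L ≈ 33.7 mH

Self-inductance is defined by L = NΦ_B/I (flux linkage over current).
L = (1570)(6.690×10^-5 Wb)/(3.12 A) = 3.366×10^-2 H.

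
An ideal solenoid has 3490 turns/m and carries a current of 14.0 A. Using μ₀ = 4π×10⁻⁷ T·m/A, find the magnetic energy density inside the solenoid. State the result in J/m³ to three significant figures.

u ≈ 1500 J/m³

B = μ₀nI = (4π×10⁻⁷)(3.490×10^3)(14.0) = 6.140×10^-2 T.
u = B²/(2μ₀) = (6.140×10^-2)²/(2×4π×10⁻⁷) = 1.500×10^3 J/m³.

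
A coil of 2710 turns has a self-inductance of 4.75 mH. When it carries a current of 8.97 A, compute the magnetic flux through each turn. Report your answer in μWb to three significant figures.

From L = NΦ_B/I, the flux per turn is Φ_B = LI/N.
Φ_B = (4.750×10^-3 H)(8.97 A)/2710 = 1.572×10^-5 Wb.

Φ_B ≈ 15.7 μWb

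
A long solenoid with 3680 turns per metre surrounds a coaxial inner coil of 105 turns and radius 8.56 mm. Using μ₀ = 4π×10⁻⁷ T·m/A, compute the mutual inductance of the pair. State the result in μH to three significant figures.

The outer solenoid produces a uniform field B₁ = μ₀n₁I₁ across the inner coil,
so the flux linkage is N₂Φ = N₂B₁A₂ = μ₀n₁N₂A₂·I₁, giving M = μ₀n₁N₂A₂.
A₂ = πr² = π(8.560×10^-3 m)² = 2.302×10^-4 m².
M = (4π×10⁻⁷)(3680)(105)(2.302×10^-4) = 1.118×10^-4 H.

M ≈ 112 μH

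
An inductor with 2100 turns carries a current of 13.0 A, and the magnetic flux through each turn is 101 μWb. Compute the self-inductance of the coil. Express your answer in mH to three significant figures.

Self-inductance is defined by L = NΦ_B/I (flux linkage over current).
L = (2100)(1.010×10^-4 Wb)/(13.0 A) = 1.632×10^-2 H.

L ≈ 16.3 mH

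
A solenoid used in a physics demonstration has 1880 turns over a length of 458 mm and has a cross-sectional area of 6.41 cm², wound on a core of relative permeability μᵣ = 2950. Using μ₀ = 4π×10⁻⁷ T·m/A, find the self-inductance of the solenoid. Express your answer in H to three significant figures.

A = 6.41 cm² = 6.410×10^-4 m².
For a long solenoid, L = μ₀μᵣN²A/ℓ.
L = (4π×10⁻⁷)(2950)(1880)²(6.410×10^-4)/(0.458 m) = 18.34 H.

L ≈ 18.3 H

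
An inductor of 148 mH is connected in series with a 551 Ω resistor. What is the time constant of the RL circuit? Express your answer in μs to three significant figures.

τ = L/R = (0.148 H)/(551 Ω) = 2.686×10^-4 s.

τ ≈ 269 μs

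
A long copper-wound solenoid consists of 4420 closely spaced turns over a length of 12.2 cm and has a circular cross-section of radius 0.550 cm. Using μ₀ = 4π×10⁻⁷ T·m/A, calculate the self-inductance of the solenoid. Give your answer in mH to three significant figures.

A = πr² = π(5.500×10^-3 m)² = 9.503×10^-5 m².
For a long solenoid, L = μ₀N²A/ℓ.
L = (4π×10⁻⁷)(4420)²(9.503×10^-5)/(0.122 m) = 1.912×10^-2 H.

L ≈ 19.1 mH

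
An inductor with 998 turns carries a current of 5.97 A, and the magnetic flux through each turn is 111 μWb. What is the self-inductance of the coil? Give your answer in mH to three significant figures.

L ≈ 18.6 mH

Self-inductance is defined by L = NΦ_B/I (flux linkage over current).
L = (998)(1.110×10^-4 Wb)/(5.97 A) = 1.856×10^-2 H.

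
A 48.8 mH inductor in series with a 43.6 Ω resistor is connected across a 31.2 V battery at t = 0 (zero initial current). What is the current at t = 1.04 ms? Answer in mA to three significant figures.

I ≈ 433 mA

τ = L/R = 4.880×10^-2/43.6 = 1.119×10^-3 s; final current I_∞ = ε/R = 31.2/43.6 = 0.7156 A.
I(t) = I_∞(1 − e^(−t/τ)) with t/τ = 0.929.
I = (0.7156)(1 − e^(−0.929)) = 0.433 A.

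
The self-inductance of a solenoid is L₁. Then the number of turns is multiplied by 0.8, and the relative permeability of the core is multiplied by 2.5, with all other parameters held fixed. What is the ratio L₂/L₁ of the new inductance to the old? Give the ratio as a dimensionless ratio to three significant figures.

L₂/L₁ = 1.60

For a solenoid, L ∝ μᵣN²A/ℓ.
L₂/L₁ = (0.8)^2 × (2.5) = 1.60.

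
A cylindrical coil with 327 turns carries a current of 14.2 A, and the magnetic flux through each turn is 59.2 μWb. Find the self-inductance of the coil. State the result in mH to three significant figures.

Self-inductance is defined by L = NΦ_B/I (flux linkage over current).
L = (327)(5.920×10^-5 Wb)/(14.2 A) = 1.363×10^-3 H.

L ≈ 1.36 mH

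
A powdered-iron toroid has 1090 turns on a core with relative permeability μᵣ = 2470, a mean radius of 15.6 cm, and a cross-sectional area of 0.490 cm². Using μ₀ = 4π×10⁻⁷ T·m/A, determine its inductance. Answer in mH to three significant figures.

For a thin toroid, L = μ₀μᵣN²A/(2πR).
L = (4π×10⁻⁷)(2470)(1090)²(4.900×10^-5) / (2π×0.156 m) = 0.1844 H.

L ≈ 184 mH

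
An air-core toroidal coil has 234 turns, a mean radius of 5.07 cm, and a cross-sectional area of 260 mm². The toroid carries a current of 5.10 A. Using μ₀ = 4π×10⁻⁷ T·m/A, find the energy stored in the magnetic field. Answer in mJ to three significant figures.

L = μ₀N²A/(2πR) = (4π×10⁻⁷)(234)²(2.600×10^-4)/(2π×5.070×10^-2) = 5.616×10^-5 H.
U = ½LI² = ½(5.616×10^-5)(5.10)² = 7.304×10^-4 J.

U ≈ 0.730 mJ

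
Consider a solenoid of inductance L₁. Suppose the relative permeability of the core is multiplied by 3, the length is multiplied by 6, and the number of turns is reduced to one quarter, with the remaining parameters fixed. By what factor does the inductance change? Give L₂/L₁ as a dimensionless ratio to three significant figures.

L₂/L₁ = 0.0313

For a solenoid, L ∝ μᵣN²A/ℓ.
L₂/L₁ = (3) × (6)^-1 × (0.25)^2 = 0.0313.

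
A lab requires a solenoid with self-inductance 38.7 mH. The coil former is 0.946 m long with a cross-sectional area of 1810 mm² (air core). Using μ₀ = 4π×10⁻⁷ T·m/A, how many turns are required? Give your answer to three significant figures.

A = 1810 mm² = 1.810×10^-3 m².
From L = μ₀N²A/ℓ, N = √(Lℓ / (μ₀A)).
N = √[(3.870×10^-2)(0.946) / ((4π×10⁻⁷)×1.810×10^-3)] = √(1.610×10^7) ≈ 4012.0.

N ≈ 4010 turns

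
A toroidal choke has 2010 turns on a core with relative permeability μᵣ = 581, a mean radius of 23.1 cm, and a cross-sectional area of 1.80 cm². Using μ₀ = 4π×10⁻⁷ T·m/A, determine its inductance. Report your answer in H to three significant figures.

L ≈ 0.366 H

For a thin toroid, L = μ₀μᵣN²A/(2πR).
L = (4π×10⁻⁷)(581)(2010)²(1.800×10^-4) / (2π×0.231 m) = 0.3658 H.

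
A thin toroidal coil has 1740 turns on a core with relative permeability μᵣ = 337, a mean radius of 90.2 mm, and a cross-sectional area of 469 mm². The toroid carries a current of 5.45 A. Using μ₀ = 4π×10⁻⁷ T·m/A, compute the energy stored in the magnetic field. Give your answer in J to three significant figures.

L = μ₀μᵣN²A/(2πR) = (4π×10⁻⁷)(337)(1740)²(4.690×10^-4)/(2π×9.020×10^-2) = 1.061 H.
U = ½LI² = ½(1.061)(5.45)² = 15.76 J.

U ≈ 15.8 J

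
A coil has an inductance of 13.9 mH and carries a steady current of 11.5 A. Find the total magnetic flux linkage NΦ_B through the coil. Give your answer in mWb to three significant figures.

NΦ_B ≈ 160 mWb

From L = NΦ_B/I, the flux linkage is NΦ_B = LI.
NΦ_B = (1.390×10^-2 H)(11.5 A) = 0.1599 Wb.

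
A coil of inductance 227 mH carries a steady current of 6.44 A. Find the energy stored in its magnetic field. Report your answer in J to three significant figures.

Stored magnetic energy: U = ½LI².
U = ½(0.227 H)(6.44 A)² = 4.707 J.

U ≈ 4.71 J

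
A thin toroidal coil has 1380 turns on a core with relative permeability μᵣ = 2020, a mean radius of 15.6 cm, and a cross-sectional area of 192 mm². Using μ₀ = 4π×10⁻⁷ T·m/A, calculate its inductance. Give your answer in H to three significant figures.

For a thin toroid, L = μ₀μᵣN²A/(2πR).
L = (4π×10⁻⁷)(2020)(1380)²(1.920×10^-4) / (2π×0.156 m) = 0.9469 H.

L ≈ 0.947 H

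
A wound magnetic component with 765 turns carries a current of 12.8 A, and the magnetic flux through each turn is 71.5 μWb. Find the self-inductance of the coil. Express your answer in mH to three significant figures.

L ≈ 4.27 mH

Self-inductance is defined by L = NΦ_B/I (flux linkage over current).
L = (765)(7.150×10^-5 Wb)/(12.8 A) = 4.273×10^-3 H.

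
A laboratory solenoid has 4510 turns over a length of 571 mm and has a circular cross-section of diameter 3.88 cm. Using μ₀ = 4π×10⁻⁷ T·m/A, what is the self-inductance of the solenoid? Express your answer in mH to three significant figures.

L ≈ 52.9 mH

A = π(d/2)² = π(1.940×10^-2 m)² = 1.182×10^-3 m².
For a long solenoid, L = μ₀N²A/ℓ.
L = (4π×10⁻⁷)(4510)²(1.182×10^-3)/(0.571 m) = 5.293×10^-2 H.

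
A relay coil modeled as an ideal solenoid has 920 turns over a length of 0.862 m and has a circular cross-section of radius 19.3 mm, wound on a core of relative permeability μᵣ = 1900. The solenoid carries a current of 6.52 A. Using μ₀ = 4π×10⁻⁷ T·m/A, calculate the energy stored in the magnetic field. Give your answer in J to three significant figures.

A = πr² = π(1.930×10^-2 m)² = 1.170×10^-3 m².
L = μ₀μᵣN²A/ℓ = (4π×10⁻⁷)(1900)(920)²(1.170×10^-3)/(0.862) = 2.743 H.
U = ½LI² = ½(2.743)(6.52)² = 58.31 J.

U ≈ 58.3 J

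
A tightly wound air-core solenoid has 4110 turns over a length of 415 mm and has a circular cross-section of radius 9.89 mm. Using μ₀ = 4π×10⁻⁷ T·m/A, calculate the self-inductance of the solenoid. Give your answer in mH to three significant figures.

L ≈ 15.7 mH

A = πr² = π(9.890×10^-3 m)² = 3.073×10^-4 m².
For a long solenoid, L = μ₀N²A/ℓ.
L = (4π×10⁻⁷)(4110)²(3.073×10^-4)/(0.415 m) = 1.572×10^-2 H.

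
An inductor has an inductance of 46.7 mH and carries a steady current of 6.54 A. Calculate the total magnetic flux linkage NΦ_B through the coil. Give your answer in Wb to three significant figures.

From L = NΦ_B/I, the flux linkage is NΦ_B = LI.
NΦ_B = (4.670×10^-2 H)(6.54 A) = 0.3054 Wb.

NΦ_B ≈ 0.305 Wb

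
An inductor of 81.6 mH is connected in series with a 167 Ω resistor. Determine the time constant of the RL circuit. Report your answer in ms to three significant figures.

τ ≈ 0.489 ms

τ = L/R = (8.160×10^-2 H)/(167 Ω) = 4.886×10^-4 s.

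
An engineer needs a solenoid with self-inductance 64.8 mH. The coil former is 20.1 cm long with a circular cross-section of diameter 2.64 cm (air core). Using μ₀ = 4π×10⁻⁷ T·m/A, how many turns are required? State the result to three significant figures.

A = π(d/2)² = π(1.320×10^-2 m)² = 5.474×10^-4 m².
From L = μ₀N²A/ℓ, N = √(Lℓ / (μ₀A)).
N = √[(6.480×10^-2)(0.201) / ((4π×10⁻⁷)×5.474×10^-4)] = √(1.893×10^7) ≈ 4351.4.

N ≈ 4350 turns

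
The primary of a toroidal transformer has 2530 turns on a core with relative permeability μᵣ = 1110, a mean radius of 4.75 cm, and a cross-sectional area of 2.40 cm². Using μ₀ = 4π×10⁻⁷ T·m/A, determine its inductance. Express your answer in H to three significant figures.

L ≈ 7.18 H

For a thin toroid, L = μ₀μᵣN²A/(2πR).
L = (4π×10⁻⁷)(1110)(2530)²(2.400×10^-4) / (2π×4.750×10^-2 m) = 7.18 H.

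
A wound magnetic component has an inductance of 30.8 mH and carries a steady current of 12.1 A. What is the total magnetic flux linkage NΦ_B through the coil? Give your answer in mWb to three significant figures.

From L = NΦ_B/I, the flux linkage is NΦ_B = LI.
NΦ_B = (3.080×10^-2 H)(12.1 A) = 0.3727 Wb.

NΦ_B ≈ 373 mWb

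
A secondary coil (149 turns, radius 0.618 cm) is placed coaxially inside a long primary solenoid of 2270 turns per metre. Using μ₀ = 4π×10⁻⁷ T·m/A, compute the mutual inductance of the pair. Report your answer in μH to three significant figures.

The outer solenoid produces a uniform field B₁ = μ₀n₁I₁ across the inner coil,
so the flux linkage is N₂Φ = N₂B₁A₂ = μ₀n₁N₂A₂·I₁, giving M = μ₀n₁N₂A₂.
A₂ = πr² = π(6.180×10^-3 m)² = 1.200×10^-4 m².
M = (4π×10⁻⁷)(2270)(149)(1.200×10^-4) = 5.100×10^-5 H.

M ≈ 51.0 μH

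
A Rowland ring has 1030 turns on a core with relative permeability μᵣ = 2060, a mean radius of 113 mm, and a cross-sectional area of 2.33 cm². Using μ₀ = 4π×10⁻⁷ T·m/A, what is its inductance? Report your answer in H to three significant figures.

L ≈ 0.901 H

For a thin toroid, L = μ₀μᵣN²A/(2πR).
L = (4π×10⁻⁷)(2060)(1030)²(2.330×10^-4) / (2π×0.113 m) = 0.9013 H.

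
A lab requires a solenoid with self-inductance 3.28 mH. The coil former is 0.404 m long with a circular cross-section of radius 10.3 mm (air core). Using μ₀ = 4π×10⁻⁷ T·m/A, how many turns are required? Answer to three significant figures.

N ≈ 1780 turns

A = πr² = π(1.030×10^-2 m)² = 3.333×10^-4 m².
From L = μ₀N²A/ℓ, N = √(Lℓ / (μ₀A)).
N = √[(3.280×10^-3)(0.404) / ((4π×10⁻⁷)×3.333×10^-4)] = √(3.164×10^6) ≈ 1778.7.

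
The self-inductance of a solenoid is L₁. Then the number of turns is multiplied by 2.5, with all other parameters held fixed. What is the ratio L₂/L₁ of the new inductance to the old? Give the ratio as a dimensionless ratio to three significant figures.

For a solenoid, L ∝ μᵣN²A/ℓ.
L₂/L₁ = (2.5)^2 = 6.25.

L₂/L₁ = 6.25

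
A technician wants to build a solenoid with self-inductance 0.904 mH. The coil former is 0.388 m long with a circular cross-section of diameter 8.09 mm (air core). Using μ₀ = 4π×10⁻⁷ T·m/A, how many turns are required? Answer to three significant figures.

N ≈ 2330 turns

A = π(d/2)² = π(4.045×10^-3 m)² = 5.140×10^-5 m².
From L = μ₀N²A/ℓ, N = √(Lℓ / (μ₀A)).
N = √[(9.040×10^-4)(0.388) / ((4π×10⁻⁷)×5.140×10^-5)] = √(5.430×10^6) ≈ 2330.2.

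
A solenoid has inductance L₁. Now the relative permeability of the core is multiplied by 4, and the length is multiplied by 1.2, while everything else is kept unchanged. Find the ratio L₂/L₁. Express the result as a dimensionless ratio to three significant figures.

L₂/L₁ = 3.33

For a solenoid, L ∝ μᵣN²A/ℓ.
L₂/L₁ = (4) × (1.2)^-1 = 3.33.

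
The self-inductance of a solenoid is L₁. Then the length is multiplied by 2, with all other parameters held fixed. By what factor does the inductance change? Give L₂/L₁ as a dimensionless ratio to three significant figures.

L₂/L₁ = 0.500

For a solenoid, L ∝ μᵣN²A/ℓ.
L₂/L₁ = (2)^-1 = 0.500.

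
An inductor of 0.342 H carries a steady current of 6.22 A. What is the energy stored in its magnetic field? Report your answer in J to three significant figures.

U ≈ 6.62 J

Stored magnetic energy: U = ½LI².
U = ½(0.342 H)(6.22 A)² = 6.616 J.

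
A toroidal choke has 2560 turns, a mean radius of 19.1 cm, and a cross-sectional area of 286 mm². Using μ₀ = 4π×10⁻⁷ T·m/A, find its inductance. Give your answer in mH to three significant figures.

L ≈ 1.96 mH

For a thin toroid, L = μ₀N²A/(2πR).
L = (4π×10⁻⁷)(2560)²(2.860×10^-4) / (2π×0.191 m) = 1.963×10^-3 H.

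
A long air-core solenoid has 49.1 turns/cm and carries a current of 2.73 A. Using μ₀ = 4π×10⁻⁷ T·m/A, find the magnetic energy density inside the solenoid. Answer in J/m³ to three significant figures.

u ≈ 113 J/m³

B = μ₀nI = (4π×10⁻⁷)(4.910×10^3)(2.73) = 1.684×10^-2 T.
u = B²/(2μ₀) = (1.684×10^-2)²/(2×4π×10⁻⁷) = 112.9 J/m³.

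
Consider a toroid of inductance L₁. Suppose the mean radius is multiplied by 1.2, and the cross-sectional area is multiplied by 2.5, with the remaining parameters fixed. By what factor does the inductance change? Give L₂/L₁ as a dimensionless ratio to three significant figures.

L₂/L₁ = 2.08

For a toroid, L ∝ μᵣN²A/R.
L₂/L₁ = (1.2)^-1 × (2.5) = 2.08.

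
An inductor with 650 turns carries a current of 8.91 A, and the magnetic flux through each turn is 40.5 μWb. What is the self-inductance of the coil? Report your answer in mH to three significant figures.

L ≈ 2.95 mH

Self-inductance is defined by L = NΦ_B/I (flux linkage over current).
L = (650)(4.050×10^-5 Wb)/(8.91 A) = 2.9545×10^-3 H.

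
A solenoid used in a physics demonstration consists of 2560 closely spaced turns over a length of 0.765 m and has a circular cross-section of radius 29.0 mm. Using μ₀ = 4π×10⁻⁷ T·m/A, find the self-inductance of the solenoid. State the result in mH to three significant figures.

A = πr² = π(2.900×10^-2 m)² = 2.642×10^-3 m².
For a long solenoid, L = μ₀N²A/ℓ.
L = (4π×10⁻⁷)(2560)²(2.642×10^-3)/(0.765 m) = 2.844×10^-2 H.

L ≈ 28.4 mH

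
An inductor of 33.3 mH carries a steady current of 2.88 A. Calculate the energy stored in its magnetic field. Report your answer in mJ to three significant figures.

Stored magnetic energy: U = ½LI².
U = ½(3.330×10^-2 H)(2.88 A)² = 0.1381 J.

U ≈ 138 mJ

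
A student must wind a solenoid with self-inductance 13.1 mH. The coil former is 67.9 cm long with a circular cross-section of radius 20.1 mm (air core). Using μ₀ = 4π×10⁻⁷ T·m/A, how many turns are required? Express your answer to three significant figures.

A = πr² = π(2.010×10^-2 m)² = 1.269×10^-3 m².
From L = μ₀N²A/ℓ, N = √(Lℓ / (μ₀A)).
N = √[(1.310×10^-2)(0.679) / ((4π×10⁻⁷)×1.269×10^-3)] = √(5.577×10^6) ≈ 2361.5.

N ≈ 2360 turns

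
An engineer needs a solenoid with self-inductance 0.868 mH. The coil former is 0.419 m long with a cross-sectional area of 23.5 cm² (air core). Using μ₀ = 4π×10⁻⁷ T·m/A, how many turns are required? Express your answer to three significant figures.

A = 23.5 cm² = 2.350×10^-3 m².
From L = μ₀N²A/ℓ, N = √(Lℓ / (μ₀A)).
N = √[(8.680×10^-4)(0.419) / ((4π×10⁻⁷)×2.350×10^-3)] = √(1.232×10^5) ≈ 350.9.

N ≈ 351 turns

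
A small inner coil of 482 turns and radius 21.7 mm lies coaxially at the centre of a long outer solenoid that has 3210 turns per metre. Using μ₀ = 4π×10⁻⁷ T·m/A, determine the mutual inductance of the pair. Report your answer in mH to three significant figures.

M ≈ 2.88 mH

The outer solenoid produces a uniform field B₁ = μ₀n₁I₁ across the inner coil,
so the flux linkage is N₂Φ = N₂B₁A₂ = μ₀n₁N₂A₂·I₁, giving M = μ₀n₁N₂A₂.
A₂ = πr² = π(2.170×10^-2 m)² = 1.479×10^-3 m².
M = (4π×10⁻⁷)(3210)(482)(1.479×10^-3) = 2.876×10^-3 H.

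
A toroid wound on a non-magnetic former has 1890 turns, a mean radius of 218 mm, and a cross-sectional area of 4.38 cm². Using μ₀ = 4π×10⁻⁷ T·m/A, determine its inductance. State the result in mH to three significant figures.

L ≈ 1.44 mH

For a thin toroid, L = μ₀N²A/(2πR).
L = (4π×10⁻⁷)(1890)²(4.380×10^-4) / (2π×0.218 m) = 1.435×10^-3 H.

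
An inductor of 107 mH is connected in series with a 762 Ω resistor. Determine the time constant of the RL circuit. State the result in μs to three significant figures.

τ = L/R = (0.107 H)/(762 Ω) = 1.404×10^-4 s.

τ ≈ 140 μs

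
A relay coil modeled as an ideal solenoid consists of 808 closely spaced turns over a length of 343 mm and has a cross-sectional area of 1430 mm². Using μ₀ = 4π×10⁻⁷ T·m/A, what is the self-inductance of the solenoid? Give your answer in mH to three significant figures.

A = 1430 mm² = 1.430×10^-3 m².
For a long solenoid, L = μ₀N²A/ℓ.
L = (4π×10⁻⁷)(808)²(1.430×10^-3)/(0.343 m) = 3.420×10^-3 H.

L ≈ 3.42 mH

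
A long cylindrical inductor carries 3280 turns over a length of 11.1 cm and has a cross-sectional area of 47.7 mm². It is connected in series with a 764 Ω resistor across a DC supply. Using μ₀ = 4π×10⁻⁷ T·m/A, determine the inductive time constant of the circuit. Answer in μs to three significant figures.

A = 47.7 mm² = 4.770×10^-5 m².
L = μ₀N²A/ℓ = (4π×10⁻⁷)(3280)²(4.770×10^-5)/(0.111) = 5.810×10^-3 H.
τ = L/R = (5.810×10^-3)/(764) = 7.604×10^-6 s.

τ ≈ 7.60 μs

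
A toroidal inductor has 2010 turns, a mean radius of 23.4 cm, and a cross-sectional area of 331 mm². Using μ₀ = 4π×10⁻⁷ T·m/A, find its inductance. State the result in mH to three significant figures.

L ≈ 1.14 mH

For a thin toroid, L = μ₀N²A/(2πR).
L = (4π×10⁻⁷)(2010)²(3.310×10^-4) / (2π×0.234 m) = 1.143×10^-3 H.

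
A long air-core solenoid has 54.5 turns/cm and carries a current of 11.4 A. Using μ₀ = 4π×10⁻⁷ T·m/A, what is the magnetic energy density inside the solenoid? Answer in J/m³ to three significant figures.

u ≈ 2430 J/m³

B = μ₀nI = (4π×10⁻⁷)(5.450×10^3)(11.4) = 7.807×10^-2 T.
u = B²/(2μ₀) = (7.807×10^-2)²/(2×4π×10⁻⁷) = 2.425×10^3 J/m³.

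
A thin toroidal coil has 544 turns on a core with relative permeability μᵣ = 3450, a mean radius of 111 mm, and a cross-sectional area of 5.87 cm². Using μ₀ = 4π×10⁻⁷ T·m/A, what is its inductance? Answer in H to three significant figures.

For a thin toroid, L = μ₀μᵣN²A/(2πR).
L = (4π×10⁻⁷)(3450)(544)²(5.870×10^-4) / (2π×0.111 m) = 1.08 H.

L ≈ 1.08 H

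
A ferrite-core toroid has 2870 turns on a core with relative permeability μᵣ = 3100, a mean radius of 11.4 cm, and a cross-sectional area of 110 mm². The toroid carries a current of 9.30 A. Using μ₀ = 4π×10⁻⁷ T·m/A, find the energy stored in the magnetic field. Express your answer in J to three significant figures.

U ≈ 213 J

L = μ₀μᵣN²A/(2πR) = (4π×10⁻⁷)(3100)(2870)²(1.100×10^-4)/(2π×0.114) = 4.928 H.
U = ½LI² = ½(4.928)(9.30)² = 213.1 J.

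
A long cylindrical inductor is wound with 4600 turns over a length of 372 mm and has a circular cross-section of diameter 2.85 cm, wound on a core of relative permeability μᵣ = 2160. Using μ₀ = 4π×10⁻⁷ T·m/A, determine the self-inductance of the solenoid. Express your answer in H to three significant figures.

A = π(d/2)² = π(1.425×10^-2 m)² = 6.379×10^-4 m².
For a long solenoid, L = μ₀μᵣN²A/ℓ.
L = (4π×10⁻⁷)(2160)(4600)²(6.379×10^-4)/(0.372 m) = 98.5 H.

L ≈ 98.5 H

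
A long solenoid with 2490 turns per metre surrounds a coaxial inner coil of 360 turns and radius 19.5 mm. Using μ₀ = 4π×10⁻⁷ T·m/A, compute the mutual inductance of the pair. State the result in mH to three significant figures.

M ≈ 1.35 mH

The outer solenoid produces a uniform field B₁ = μ₀n₁I₁ across the inner coil,
so the flux linkage is N₂Φ = N₂B₁A₂ = μ₀n₁N₂A₂·I₁, giving M = μ₀n₁N₂A₂.
A₂ = πr² = π(1.950×10^-2 m)² = 1.1946×10^-3 m².
M = (4π×10⁻⁷)(2490)(360)(1.1946×10^-3) = 1.346×10^-3 H.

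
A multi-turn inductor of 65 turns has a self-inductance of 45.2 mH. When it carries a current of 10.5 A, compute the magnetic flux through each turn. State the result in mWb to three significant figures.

From L = NΦ_B/I, the flux per turn is Φ_B = LI/N.
Φ_B = (4.520×10^-2 H)(10.5 A)/65 = 7.302×10^-3 Wb.

Φ_B ≈ 7.30 mWb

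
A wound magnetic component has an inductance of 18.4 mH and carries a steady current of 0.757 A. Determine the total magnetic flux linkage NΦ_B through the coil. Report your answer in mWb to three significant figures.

From L = NΦ_B/I, the flux linkage is NΦ_B = LI.
NΦ_B = (1.840×10^-2 H)(0.757 A) = 1.393×10^-2 Wb.

NΦ_B ≈ 13.9 mWb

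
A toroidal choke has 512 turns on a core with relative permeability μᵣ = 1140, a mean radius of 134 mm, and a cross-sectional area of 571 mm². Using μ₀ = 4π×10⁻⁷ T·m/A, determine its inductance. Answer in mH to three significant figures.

For a thin toroid, L = μ₀μᵣN²A/(2πR).
L = (4π×10⁻⁷)(1140)(512)²(5.710×10^-4) / (2π×0.134 m) = 0.2547 H.

L ≈ 255 mH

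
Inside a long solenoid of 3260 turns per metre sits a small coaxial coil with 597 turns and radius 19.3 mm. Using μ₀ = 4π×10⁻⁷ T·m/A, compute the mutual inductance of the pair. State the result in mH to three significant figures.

The outer solenoid produces a uniform field B₁ = μ₀n₁I₁ across the inner coil,
so the flux linkage is N₂Φ = N₂B₁A₂ = μ₀n₁N₂A₂·I₁, giving M = μ₀n₁N₂A₂.
A₂ = πr² = π(1.930×10^-2 m)² = 1.170×10^-3 m².
M = (4π×10⁻⁷)(3260)(597)(1.170×10^-3) = 2.862×10^-3 H.

M ≈ 2.86 mH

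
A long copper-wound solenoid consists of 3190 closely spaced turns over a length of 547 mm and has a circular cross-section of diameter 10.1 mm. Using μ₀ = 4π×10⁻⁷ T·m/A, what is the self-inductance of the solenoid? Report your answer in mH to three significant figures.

L ≈ 1.87 mH

A = π(d/2)² = π(5.050×10^-3 m)² = 8.012×10^-5 m².
For a long solenoid, L = μ₀N²A/ℓ.
L = (4π×10⁻⁷)(3190)²(8.012×10^-5)/(0.547 m) = 1.873×10^-3 H.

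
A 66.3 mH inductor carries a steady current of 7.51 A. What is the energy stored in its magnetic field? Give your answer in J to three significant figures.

Stored magnetic energy: U = ½LI².
U = ½(6.630×10^-2 H)(7.51 A)² = 1.87 J.

U ≈ 1.87 J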